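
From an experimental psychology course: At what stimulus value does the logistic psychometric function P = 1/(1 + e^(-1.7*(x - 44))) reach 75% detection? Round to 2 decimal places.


At P = 0.75: 0.75 = 1/(1 + e^(-k*(x-x0)))
Solving: e^(-k*(x-x0)) = 1/3
x = x0 + ln(3)/k
ln(3) = 1.0986
x = 44 + 1.0986/1.7
= 44 + 0.6462
= 44.65


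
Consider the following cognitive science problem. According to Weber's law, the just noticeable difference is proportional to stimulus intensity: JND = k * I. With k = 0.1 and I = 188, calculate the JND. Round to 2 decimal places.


JND = k * I
JND = 0.1 * 188
= 18.80


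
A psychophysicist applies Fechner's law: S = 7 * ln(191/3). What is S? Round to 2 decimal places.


S = 7 * ln(191/3)
I/I0 = 63.666667
ln(63.666667) = 4.1537
S = 7 * 4.1537
= 29.08


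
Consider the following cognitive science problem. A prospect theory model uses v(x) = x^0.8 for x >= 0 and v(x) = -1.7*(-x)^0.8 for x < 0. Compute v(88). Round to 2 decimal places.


Since x = 88 >= 0, use v(x) = x^0.8
88^0.8 = 35.9407
v(88) = 35.94


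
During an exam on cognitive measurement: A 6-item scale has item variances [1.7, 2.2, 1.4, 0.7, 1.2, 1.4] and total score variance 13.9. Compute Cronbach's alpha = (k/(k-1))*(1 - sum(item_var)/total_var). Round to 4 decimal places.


alpha = (k/(k-1)) * (1 - sum(s_i^2)/s_total^2)
sum(item variances) = 8.6
k/(k-1) = 6/5 = 1.2
1 - 8.6/13.9 = 1 - 0.618705 = 0.381295
alpha = 1.2 * 0.381295
= 0.4576


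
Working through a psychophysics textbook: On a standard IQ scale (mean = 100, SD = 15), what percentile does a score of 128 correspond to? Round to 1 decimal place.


z = (IQ - mean) / SD
z = (128 - 100) / 15 = 1.8667
Percentile = Phi(1.8667) * 100
Phi(1.8667) = 0.969028
= 96.9


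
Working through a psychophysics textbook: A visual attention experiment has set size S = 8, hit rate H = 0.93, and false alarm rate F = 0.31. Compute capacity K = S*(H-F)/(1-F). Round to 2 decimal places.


K = S * (H - F) / (1 - F)
H - F = 0.62
1 - F = 0.69
K = 8 * 0.62 / 0.69
= 7.19


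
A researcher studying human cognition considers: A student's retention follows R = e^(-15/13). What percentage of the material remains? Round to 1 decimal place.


R = e^(-t/S)
-t/S = -15/13 = -1.153846
R = e^(-1.153846) = 0.315421
Percentage = 0.315421 * 100
= 31.5


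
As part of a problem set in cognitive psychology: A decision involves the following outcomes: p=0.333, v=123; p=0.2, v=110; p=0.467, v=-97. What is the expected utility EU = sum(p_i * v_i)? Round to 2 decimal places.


EU = sum(p_i * v_i)
0.333 * 123 = 40.959
0.2 * 110 = 22.0
0.467 * -97 = -45.299
EU = 40.959 + 22.0 + -45.299
= 17.66


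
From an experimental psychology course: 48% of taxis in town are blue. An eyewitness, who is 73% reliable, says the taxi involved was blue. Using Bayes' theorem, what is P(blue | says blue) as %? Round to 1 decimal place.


P(blue | says blue) = P(says blue | blue)*P(blue) / [P(says blue | blue)*P(blue) + P(says blue | not blue)*P(not blue)]
Numerator = 0.73 * 0.48 = 0.3504
False identification = 0.27 * 0.52 = 0.1404
P = 0.3504 / (0.3504 + 0.1404)
= 0.3504 / 0.4908
As percentage = 71.4


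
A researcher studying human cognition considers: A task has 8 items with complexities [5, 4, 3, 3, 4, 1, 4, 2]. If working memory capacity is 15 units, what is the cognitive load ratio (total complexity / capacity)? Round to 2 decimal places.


Total complexity = 5 + 4 + 3 + 3 + 4 + 1 + 4 + 2 = 26
Load = total / capacity = 26 / 15
= 1.73


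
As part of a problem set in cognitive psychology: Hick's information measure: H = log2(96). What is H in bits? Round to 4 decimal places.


H = log2(n)
H = log2(96)
= 6.5850


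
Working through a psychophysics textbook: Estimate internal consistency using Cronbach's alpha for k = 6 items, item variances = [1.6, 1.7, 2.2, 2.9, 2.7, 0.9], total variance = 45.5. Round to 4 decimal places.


alpha = (k/(k-1)) * (1 - sum(s_i^2)/s_total^2)
sum(item variances) = 12.0
k/(k-1) = 6/5 = 1.2
1 - 12.0/45.5 = 1 - 0.263736 = 0.736264
alpha = 1.2 * 0.736264
= 0.8835


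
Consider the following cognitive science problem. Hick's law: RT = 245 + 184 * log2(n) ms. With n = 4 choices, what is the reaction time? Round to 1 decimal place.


RT = 245 + 184 * log2(4)
log2(4) = 2.0
RT = 245 + 184 * 2.0
= 245 + 368.0
= 613.0 ms


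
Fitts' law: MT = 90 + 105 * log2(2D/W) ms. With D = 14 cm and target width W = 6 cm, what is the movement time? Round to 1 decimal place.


MT = 90 + 105 * log2(2*14/6)
2D/W = 4.666667
log2(4.666667) = 2.2224
MT = 90 + 105 * 2.2224
= 323.4 ms


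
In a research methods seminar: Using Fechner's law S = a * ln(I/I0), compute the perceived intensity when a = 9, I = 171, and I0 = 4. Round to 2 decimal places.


S = 9 * ln(171/4)
I/I0 = 42.75
ln(42.75) = 3.7554
S = 9 * 3.7554
= 33.80


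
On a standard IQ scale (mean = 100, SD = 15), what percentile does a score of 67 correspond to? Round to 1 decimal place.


z = (IQ - mean) / SD
z = (67 - 100) / 15 = -2.2
Percentile = Phi(-2.2) * 100
Phi(-2.2) = 0.013903
= 1.4


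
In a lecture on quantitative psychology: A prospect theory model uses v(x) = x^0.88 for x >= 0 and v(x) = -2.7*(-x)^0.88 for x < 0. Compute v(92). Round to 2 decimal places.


Since x = 92 >= 0, use v(x) = x^0.88
92^0.88 = 53.4728
v(92) = 53.47


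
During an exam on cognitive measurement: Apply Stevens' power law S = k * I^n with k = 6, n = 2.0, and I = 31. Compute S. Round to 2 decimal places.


S = 6 * 31^2.0
31^2.0 = 961.0
S = 6 * 961.0
= 5766.00


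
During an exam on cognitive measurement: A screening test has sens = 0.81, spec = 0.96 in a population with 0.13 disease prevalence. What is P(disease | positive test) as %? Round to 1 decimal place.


PPV = (sens * prev) / (sens * prev + (1-spec) * (1-prev))
Numerator = 0.81 * 0.13 = 0.1053
P(positive and no disease) = (1 - spec) * (1 - prev) = (1 - 0.96) * (1 - 0.13) = 0.0348
Denominator = 0.1053 + 0.0348 = 0.1401
PPV = 0.1053 / 0.1401 = 0.751606
As percentage = 75.2


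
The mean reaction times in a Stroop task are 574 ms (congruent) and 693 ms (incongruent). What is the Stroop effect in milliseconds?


Stroop effect = RT(incongruent) - RT(congruent)
= 693 - 574
= 119 ms


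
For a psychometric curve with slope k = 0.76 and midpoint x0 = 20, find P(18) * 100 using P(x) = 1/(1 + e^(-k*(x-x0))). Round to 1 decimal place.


P(x) = 1/(1 + e^(-0.76*(18 - 20)))
Exponent = -0.76 * -2 = 1.52
e^(1.52) = 4.572225
P = 1/(1 + 4.572225) = 0.179462
Percentage = 17.9


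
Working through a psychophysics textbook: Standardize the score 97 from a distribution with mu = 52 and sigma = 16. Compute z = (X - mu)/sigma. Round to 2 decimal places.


z = (X - mu) / sigma
= (97 - 52) / 16
= 45 / 16
= 2.81


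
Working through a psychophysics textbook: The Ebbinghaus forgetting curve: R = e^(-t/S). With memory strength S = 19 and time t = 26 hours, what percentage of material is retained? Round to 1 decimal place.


R = e^(-t/S)
-t/S = -26/19 = -1.368421
R = e^(-1.368421) = 0.254509
Percentage = 0.254509 * 100
= 25.5


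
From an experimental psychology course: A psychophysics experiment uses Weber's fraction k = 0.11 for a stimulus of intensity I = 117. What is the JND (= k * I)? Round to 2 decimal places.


JND = k * I
JND = 0.11 * 117
= 12.87


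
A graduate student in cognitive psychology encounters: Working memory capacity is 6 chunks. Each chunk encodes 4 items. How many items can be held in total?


Total items = chunks * items_per_chunk
= 6 * 4
= 24


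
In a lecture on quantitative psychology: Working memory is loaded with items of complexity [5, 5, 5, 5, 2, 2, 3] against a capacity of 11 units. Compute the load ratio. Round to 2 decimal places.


Total complexity = 5 + 5 + 5 + 5 + 2 + 2 + 3 = 27
Load = total / capacity = 27 / 11
= 2.45


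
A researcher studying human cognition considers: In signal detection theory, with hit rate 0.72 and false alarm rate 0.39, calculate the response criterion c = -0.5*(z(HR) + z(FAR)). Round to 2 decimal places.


c = -0.5 * (z(HR) + z(FAR))
z(0.72) = 0.5828
z(0.39) = -0.2793
c = -0.5 * (0.5828 + -0.2793)
= -0.5 * 0.3035
= -0.15


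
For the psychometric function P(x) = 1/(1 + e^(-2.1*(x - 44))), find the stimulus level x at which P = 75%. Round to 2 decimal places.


At P = 0.75: 0.75 = 1/(1 + e^(-k*(x-x0)))
Solving: e^(-k*(x-x0)) = 1/3
x = x0 + ln(3)/k
ln(3) = 1.0986
x = 44 + 1.0986/2.1
= 44 + 0.5231
= 44.52


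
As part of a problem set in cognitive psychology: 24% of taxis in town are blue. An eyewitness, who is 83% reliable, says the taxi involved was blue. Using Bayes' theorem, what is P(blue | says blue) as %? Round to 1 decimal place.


P(blue | says blue) = P(says blue | blue)*P(blue) / [P(says blue | blue)*P(blue) + P(says blue | not blue)*P(not blue)]
Numerator = 0.83 * 0.24 = 0.1992
False identification = 0.17 * 0.76 = 0.1292
P = 0.1992 / (0.1992 + 0.1292)
= 0.1992 / 0.3284
As percentage = 60.7


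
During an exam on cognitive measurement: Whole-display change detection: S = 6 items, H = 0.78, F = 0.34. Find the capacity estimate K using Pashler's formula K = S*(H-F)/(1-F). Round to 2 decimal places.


K = S * (H - F) / (1 - F)
H - F = 0.44
1 - F = 0.66
K = 6 * 0.44 / 0.66
= 4.00


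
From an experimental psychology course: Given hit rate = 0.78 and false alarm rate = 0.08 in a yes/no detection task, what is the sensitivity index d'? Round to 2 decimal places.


d' = z(HR) - z(FAR)
z(0.78) = 0.7722
z(0.08) = -1.4051
d' = 0.7722 - -1.4051
= 2.18


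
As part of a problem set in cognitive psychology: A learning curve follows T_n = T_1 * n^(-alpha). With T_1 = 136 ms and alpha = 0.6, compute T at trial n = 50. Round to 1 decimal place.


T_n = 136 * 50^(-0.6)
50^(-0.6) = 0.095635
T_n = 136 * 0.095635
= 13.0 ms


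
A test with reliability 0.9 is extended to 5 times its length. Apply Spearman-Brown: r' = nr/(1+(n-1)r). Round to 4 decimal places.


r_new = n*r / (1 + (n-1)*r)
Numerator = 5 * 0.9 = 4.5
Denominator = 1 + 4 * 0.9 = 4.6
r_new = 4.5 / 4.6
= 0.9783


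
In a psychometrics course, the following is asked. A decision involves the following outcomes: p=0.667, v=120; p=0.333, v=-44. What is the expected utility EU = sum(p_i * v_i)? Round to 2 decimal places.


EU = sum(p_i * v_i)
0.667 * 120 = 80.04
0.333 * -44 = -14.652
EU = 80.04 + -14.652
= 65.39


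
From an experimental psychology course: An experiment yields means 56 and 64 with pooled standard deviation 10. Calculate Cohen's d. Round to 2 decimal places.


Cohen's d = (M1 - M2) / S_pooled
= (56 - 64) / 10
= -8 / 10
= -0.80


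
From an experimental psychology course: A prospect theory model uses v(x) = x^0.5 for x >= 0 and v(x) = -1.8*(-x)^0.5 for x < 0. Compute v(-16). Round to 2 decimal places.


Since x = -16 < 0, use v(x) = -lambda*(-x)^alpha
(-x) = 16
16^0.5 = 4.0
v(-16) = -1.8 * 4.0
= -7.20


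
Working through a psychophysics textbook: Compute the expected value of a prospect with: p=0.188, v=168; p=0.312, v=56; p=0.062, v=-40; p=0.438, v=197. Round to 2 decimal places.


EU = sum(p_i * v_i)
0.188 * 168 = 31.584
0.312 * 56 = 17.472
0.062 * -40 = -2.48
0.438 * 197 = 86.286
EU = 31.584 + 17.472 + -2.48 + 86.286
= 132.86


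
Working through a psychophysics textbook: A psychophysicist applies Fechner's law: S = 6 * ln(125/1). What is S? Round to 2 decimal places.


S = 6 * ln(125/1)
I/I0 = 125.0
ln(125.0) = 4.8283
S = 6 * 4.8283
= 28.97


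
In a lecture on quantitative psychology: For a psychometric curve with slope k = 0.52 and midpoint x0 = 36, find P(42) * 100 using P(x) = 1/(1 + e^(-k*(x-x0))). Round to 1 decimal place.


P(x) = 1/(1 + e^(-0.52*(42 - 36)))
Exponent = -0.52 * 6 = -3.12
e^(-3.12) = 0.044157
P = 1/(1 + 0.044157) = 0.95771
Percentage = 95.8


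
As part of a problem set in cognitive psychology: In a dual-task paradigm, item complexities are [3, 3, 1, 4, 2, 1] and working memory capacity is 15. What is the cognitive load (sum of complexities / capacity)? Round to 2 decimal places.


Total complexity = 3 + 3 + 1 + 4 + 2 + 1 = 14
Load = total / capacity = 14 / 15
= 0.93


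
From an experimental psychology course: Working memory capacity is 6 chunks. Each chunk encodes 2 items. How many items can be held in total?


Total items = chunks * items_per_chunk
= 6 * 2
= 12


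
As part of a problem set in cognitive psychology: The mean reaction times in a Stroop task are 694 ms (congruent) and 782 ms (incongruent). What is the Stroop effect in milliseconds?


Stroop effect = RT(incongruent) - RT(congruent)
= 782 - 694
= 88 ms


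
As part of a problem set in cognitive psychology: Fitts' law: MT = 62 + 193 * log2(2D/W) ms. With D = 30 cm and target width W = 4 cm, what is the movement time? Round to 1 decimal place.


MT = 62 + 193 * log2(2*30/4)
2D/W = 15.0
log2(15.0) = 3.9069
MT = 62 + 193 * 3.9069
= 816.0 ms


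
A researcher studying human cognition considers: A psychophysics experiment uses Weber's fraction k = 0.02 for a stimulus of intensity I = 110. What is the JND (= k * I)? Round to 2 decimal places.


JND = k * I
JND = 0.02 * 110
= 2.20


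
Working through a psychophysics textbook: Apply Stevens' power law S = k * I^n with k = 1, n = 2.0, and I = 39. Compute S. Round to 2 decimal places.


S = 1 * 39^2.0
39^2.0 = 1521.0
S = 1 * 1521.0
= 1521.00


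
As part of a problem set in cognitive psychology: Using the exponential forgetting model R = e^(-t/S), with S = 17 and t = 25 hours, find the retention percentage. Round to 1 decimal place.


R = e^(-t/S)
-t/S = -25/17 = -1.470588
R = e^(-1.470588) = 0.22979
Percentage = 0.22979 * 100
= 23.0


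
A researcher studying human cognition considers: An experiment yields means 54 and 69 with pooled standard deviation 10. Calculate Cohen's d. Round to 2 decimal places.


Cohen's d = (M1 - M2) / S_pooled
= (54 - 69) / 10
= -15 / 10
= -1.50


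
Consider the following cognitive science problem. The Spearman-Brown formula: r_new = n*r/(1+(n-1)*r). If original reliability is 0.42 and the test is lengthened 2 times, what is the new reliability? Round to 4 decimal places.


r_new = n*r / (1 + (n-1)*r)
Numerator = 2 * 0.42 = 0.84
Denominator = 1 + 1 * 0.42 = 1.42
r_new = 0.84 / 1.42
= 0.5915


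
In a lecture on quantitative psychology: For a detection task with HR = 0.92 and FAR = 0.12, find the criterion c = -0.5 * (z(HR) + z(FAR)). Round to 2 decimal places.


c = -0.5 * (z(HR) + z(FAR))
z(0.92) = 1.4051
z(0.12) = -1.175
c = -0.5 * (1.4051 + -1.175)
= -0.5 * 0.2301
= -0.12


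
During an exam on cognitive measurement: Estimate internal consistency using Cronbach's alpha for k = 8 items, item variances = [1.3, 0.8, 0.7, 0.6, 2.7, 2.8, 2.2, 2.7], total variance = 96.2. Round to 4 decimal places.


alpha = (k/(k-1)) * (1 - sum(s_i^2)/s_total^2)
sum(item variances) = 13.8
k/(k-1) = 8/7 = 1.142857
1 - 13.8/96.2 = 1 - 0.143451 = 0.856549
alpha = 1.142857 * 0.856549
= 0.9789


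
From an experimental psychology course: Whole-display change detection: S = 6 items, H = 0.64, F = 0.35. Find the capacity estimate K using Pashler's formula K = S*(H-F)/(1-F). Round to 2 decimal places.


K = S * (H - F) / (1 - F)
H - F = 0.29
1 - F = 0.65
K = 6 * 0.29 / 0.65
= 2.68


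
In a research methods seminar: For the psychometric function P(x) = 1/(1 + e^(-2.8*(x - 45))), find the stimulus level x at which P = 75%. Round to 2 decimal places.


At P = 0.75: 0.75 = 1/(1 + e^(-k*(x-x0)))
Solving: e^(-k*(x-x0)) = 1/3
x = x0 + ln(3)/k
ln(3) = 1.0986
x = 45 + 1.0986/2.8
= 45 + 0.3924
= 45.39


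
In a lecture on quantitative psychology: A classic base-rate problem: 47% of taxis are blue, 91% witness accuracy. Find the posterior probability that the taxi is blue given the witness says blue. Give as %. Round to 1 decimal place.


P(blue | says blue) = P(says blue | blue)*P(blue) / [P(says blue | blue)*P(blue) + P(says blue | not blue)*P(not blue)]
Numerator = 0.91 * 0.47 = 0.4277
False identification = 0.09 * 0.53 = 0.0477
P = 0.4277 / (0.4277 + 0.0477)
= 0.4277 / 0.4754
As percentage = 90.0


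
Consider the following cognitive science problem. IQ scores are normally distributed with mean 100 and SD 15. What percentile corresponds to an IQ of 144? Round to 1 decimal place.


z = (IQ - mean) / SD
z = (144 - 100) / 15 = 2.9333
Percentile = Phi(2.9333) * 100
Phi(2.9333) = 0.998323
= 99.8


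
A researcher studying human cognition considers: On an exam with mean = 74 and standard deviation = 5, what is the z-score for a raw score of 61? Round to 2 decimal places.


z = (X - mu) / sigma
= (61 - 74) / 5
= -13 / 5
= -2.60


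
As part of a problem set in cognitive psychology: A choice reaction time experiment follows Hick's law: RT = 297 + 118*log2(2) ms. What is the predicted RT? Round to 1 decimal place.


RT = 297 + 118 * log2(2)
log2(2) = 1.0
RT = 297 + 118 * 1.0
= 297 + 118.0
= 415.0 ms


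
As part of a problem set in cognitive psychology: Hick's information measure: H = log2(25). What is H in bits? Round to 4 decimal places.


H = log2(n)
H = log2(25)
= 4.6439


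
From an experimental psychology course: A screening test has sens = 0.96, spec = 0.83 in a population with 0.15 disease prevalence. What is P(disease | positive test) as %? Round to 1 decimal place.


PPV = (sens * prev) / (sens * prev + (1-spec) * (1-prev))
Numerator = 0.96 * 0.15 = 0.144
P(positive and no disease) = (1 - spec) * (1 - prev) = (1 - 0.83) * (1 - 0.15) = 0.1445
Denominator = 0.144 + 0.1445 = 0.2885
PPV = 0.144 / 0.2885 = 0.499133
As percentage = 49.9


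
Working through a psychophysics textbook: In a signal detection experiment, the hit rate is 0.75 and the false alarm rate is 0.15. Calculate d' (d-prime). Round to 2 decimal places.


d' = z(HR) - z(FAR)
z(0.75) = 0.6745
z(0.15) = -1.0364
d' = 0.6745 - -1.0364
= 1.71


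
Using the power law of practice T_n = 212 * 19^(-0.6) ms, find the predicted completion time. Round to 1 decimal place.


T_n = 212 * 19^(-0.6)
19^(-0.6) = 0.170902
T_n = 212 * 0.170902
= 36.2 ms


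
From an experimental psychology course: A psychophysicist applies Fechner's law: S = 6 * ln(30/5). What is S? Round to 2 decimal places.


S = 6 * ln(30/5)
I/I0 = 6.0
ln(6.0) = 1.7918
S = 6 * 1.7918
= 10.75


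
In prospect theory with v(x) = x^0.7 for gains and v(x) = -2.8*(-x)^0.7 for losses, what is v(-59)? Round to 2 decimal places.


Since x = -59 < 0, use v(x) = -lambda*(-x)^alpha
(-x) = 59
59^0.7 = 17.3619
v(-59) = -2.8 * 17.3619
= -48.61


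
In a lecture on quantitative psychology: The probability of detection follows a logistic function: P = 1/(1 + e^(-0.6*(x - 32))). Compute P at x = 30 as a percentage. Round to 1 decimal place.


P(x) = 1/(1 + e^(-0.6*(30 - 32)))
Exponent = -0.6 * -2 = 1.2
e^(1.2) = 3.320117
P = 1/(1 + 3.320117) = 0.231475
Percentage = 23.1


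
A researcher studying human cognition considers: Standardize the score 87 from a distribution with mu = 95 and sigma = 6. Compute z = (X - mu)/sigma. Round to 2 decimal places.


z = (X - mu) / sigma
= (87 - 95) / 6
= -8 / 6
= -1.33


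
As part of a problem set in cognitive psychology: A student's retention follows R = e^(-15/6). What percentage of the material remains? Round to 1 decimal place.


R = e^(-t/S)
-t/S = -15/6 = -2.5
R = e^(-2.5) = 0.082085
Percentage = 0.082085 * 100
= 8.2


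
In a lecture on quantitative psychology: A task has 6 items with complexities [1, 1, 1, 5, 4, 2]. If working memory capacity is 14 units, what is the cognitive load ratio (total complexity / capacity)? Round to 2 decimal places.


Total complexity = 1 + 1 + 1 + 5 + 4 + 2 = 14
Load = total / capacity = 14 / 14
= 1.00


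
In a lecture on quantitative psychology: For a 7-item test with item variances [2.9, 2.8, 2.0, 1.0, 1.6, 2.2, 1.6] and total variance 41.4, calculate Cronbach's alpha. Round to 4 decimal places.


alpha = (k/(k-1)) * (1 - sum(s_i^2)/s_total^2)
sum(item variances) = 14.1
k/(k-1) = 7/6 = 1.166667
1 - 14.1/41.4 = 1 - 0.34058 = 0.65942
alpha = 1.166667 * 0.65942
= 0.7693


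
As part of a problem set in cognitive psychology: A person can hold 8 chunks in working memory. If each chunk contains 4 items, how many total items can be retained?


Total items = chunks * items_per_chunk
= 8 * 4
= 32


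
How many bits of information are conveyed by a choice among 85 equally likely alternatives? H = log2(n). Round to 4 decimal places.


H = log2(n)
H = log2(85)
= 6.4094


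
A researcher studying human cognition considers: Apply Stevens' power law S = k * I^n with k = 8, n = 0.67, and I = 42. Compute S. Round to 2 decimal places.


S = 8 * 42^0.67
42^0.67 = 12.2342
S = 8 * 12.2342
= 97.87


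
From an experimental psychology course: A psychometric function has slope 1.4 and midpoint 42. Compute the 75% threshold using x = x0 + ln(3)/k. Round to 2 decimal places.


At P = 0.75: 0.75 = 1/(1 + e^(-k*(x-x0)))
Solving: e^(-k*(x-x0)) = 1/3
x = x0 + ln(3)/k
ln(3) = 1.0986
x = 42 + 1.0986/1.4
= 42 + 0.7847
= 42.78


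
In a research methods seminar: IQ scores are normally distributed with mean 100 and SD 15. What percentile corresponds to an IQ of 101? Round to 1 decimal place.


z = (IQ - mean) / SD
z = (101 - 100) / 15 = 0.0667
Percentile = Phi(0.0667) * 100
Phi(0.0667) = 0.52659
= 52.7


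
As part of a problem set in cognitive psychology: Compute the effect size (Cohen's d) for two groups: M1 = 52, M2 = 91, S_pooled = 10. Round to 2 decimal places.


Cohen's d = (M1 - M2) / S_pooled
= (52 - 91) / 10
= -39 / 10
= -3.90


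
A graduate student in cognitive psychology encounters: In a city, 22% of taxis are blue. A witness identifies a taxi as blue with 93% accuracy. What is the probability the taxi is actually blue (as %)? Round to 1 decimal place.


P(blue | says blue) = P(says blue | blue)*P(blue) / [P(says blue | blue)*P(blue) + P(says blue | not blue)*P(not blue)]
Numerator = 0.93 * 0.22 = 0.2046
False identification = 0.07 * 0.78 = 0.0546
P = 0.2046 / (0.2046 + 0.0546)
= 0.2046 / 0.2592
As percentage = 78.9


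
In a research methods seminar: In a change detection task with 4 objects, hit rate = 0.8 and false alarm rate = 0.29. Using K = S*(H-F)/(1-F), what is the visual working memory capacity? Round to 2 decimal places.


K = S * (H - F) / (1 - F)
H - F = 0.51
1 - F = 0.71
K = 4 * 0.51 / 0.71
= 2.87


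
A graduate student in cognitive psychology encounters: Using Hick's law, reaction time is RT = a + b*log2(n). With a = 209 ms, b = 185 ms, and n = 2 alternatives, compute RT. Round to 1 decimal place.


RT = 209 + 185 * log2(2)
log2(2) = 1.0
RT = 209 + 185 * 1.0
= 209 + 185.0
= 394.0 ms


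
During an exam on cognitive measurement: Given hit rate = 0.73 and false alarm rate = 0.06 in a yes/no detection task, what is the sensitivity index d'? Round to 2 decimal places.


d' = z(HR) - z(FAR)
z(0.73) = 0.6128
z(0.06) = -1.5548
d' = 0.6128 - -1.5548
= 2.17


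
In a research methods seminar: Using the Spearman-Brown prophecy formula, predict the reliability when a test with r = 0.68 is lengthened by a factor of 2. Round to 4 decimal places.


r_new = n*r / (1 + (n-1)*r)
Numerator = 2 * 0.68 = 1.36
Denominator = 1 + 1 * 0.68 = 1.68
r_new = 1.36 / 1.68
= 0.8095


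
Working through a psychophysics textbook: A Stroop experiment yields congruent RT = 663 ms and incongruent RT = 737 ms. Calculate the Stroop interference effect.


Stroop effect = RT(incongruent) - RT(congruent)
= 737 - 663
= 74 ms


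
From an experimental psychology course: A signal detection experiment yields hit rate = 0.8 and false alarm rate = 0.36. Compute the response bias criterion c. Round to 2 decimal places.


c = -0.5 * (z(HR) + z(FAR))
z(0.8) = 0.8416
z(0.36) = -0.3585
c = -0.5 * (0.8416 + -0.3585)
= -0.5 * 0.4831
= -0.24


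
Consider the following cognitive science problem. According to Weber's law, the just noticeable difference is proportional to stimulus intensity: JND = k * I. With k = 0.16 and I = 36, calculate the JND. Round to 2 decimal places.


JND = k * I
JND = 0.16 * 36
= 5.76


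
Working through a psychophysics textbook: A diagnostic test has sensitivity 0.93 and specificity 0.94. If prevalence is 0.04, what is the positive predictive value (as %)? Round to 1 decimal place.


PPV = (sens * prev) / (sens * prev + (1-spec) * (1-prev))
Numerator = 0.93 * 0.04 = 0.0372
P(positive and no disease) = (1 - spec) * (1 - prev) = (1 - 0.94) * (1 - 0.04) = 0.0576
Denominator = 0.0372 + 0.0576 = 0.0948
PPV = 0.0372 / 0.0948 = 0.392405
As percentage = 39.2


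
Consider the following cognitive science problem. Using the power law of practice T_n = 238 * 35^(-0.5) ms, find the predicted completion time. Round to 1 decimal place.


T_n = 238 * 35^(-0.5)
35^(-0.5) = 0.169031
T_n = 238 * 0.169031
= 40.2 ms


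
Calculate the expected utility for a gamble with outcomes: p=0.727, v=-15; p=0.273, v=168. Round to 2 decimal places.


EU = sum(p_i * v_i)
0.727 * -15 = -10.905
0.273 * 168 = 45.864
EU = -10.905 + 45.864
= 34.96


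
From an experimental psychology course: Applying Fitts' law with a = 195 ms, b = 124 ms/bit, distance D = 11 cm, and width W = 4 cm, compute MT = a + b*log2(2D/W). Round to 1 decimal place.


MT = 195 + 124 * log2(2*11/4)
2D/W = 5.5
log2(5.5) = 2.4594
MT = 195 + 124 * 2.4594
= 500.0 ms


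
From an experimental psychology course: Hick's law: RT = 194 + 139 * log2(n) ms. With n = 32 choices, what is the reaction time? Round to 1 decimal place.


RT = 194 + 139 * log2(32)
log2(32) = 5.0
RT = 194 + 139 * 5.0
= 194 + 695.0
= 889.0 ms


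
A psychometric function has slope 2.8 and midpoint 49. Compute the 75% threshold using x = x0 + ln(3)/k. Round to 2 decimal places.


At P = 0.75: 0.75 = 1/(1 + e^(-k*(x-x0)))
Solving: e^(-k*(x-x0)) = 1/3
x = x0 + ln(3)/k
ln(3) = 1.0986
x = 49 + 1.0986/2.8
= 49 + 0.3924
= 49.39


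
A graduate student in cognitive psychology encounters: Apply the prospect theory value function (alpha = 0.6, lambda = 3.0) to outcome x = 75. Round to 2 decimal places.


Since x = 75 >= 0, use v(x) = x^0.6
75^0.6 = 13.3363
v(75) = 13.34


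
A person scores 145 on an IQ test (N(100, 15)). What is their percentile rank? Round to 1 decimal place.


z = (IQ - mean) / SD
z = (145 - 100) / 15 = 3.0
Percentile = Phi(3.0) * 100
Phi(3.0) = 0.99865
= 99.9


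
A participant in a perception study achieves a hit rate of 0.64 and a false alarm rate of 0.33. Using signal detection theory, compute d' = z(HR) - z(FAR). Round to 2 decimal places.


d' = z(HR) - z(FAR)
z(0.64) = 0.3585
z(0.33) = -0.4399
d' = 0.3585 - -0.4399
= 0.80


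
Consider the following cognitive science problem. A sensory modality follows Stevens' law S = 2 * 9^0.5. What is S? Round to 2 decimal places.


S = 2 * 9^0.5
9^0.5 = 3.0
S = 2 * 3.0
= 6.00


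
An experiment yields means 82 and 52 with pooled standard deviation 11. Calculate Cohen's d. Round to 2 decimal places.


Cohen's d = (M1 - M2) / S_pooled
= (82 - 52) / 11
= 30 / 11
= 2.73


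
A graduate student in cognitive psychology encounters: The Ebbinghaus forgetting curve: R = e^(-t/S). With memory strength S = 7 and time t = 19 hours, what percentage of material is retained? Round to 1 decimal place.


R = e^(-t/S)
-t/S = -19/7 = -2.714286
R = e^(-2.714286) = 0.066252
Percentage = 0.066252 * 100
= 6.6


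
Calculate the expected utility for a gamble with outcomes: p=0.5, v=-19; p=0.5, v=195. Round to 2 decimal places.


EU = sum(p_i * v_i)
0.5 * -19 = -9.5
0.5 * 195 = 97.5
EU = -9.5 + 97.5
= 88.00


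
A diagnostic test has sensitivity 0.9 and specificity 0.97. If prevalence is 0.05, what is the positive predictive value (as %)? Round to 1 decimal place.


PPV = (sens * prev) / (sens * prev + (1-spec) * (1-prev))
Numerator = 0.9 * 0.05 = 0.045
P(positive and no disease) = (1 - spec) * (1 - prev) = (1 - 0.97) * (1 - 0.05) = 0.0285
Denominator = 0.045 + 0.0285 = 0.0735
PPV = 0.045 / 0.0735 = 0.612245
As percentage = 61.2


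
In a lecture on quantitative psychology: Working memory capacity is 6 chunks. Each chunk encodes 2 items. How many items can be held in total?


Total items = chunks * items_per_chunk
= 6 * 2
= 12


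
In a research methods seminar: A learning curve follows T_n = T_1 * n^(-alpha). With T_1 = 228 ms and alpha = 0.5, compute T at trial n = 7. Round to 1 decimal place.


T_n = 228 * 7^(-0.5)
7^(-0.5) = 0.377964
T_n = 228 * 0.377964
= 86.2 ms


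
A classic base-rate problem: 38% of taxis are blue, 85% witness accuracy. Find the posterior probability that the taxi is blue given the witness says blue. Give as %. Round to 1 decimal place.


P(blue | says blue) = P(says blue | blue)*P(blue) / [P(says blue | blue)*P(blue) + P(says blue | not blue)*P(not blue)]
Numerator = 0.85 * 0.38 = 0.323
False identification = 0.15 * 0.62 = 0.093
P = 0.323 / (0.323 + 0.093)
= 0.323 / 0.416
As percentage = 77.6


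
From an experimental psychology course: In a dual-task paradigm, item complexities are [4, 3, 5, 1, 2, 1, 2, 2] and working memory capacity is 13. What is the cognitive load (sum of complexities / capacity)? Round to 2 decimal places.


Total complexity = 4 + 3 + 5 + 1 + 2 + 1 + 2 + 2 = 20
Load = total / capacity = 20 / 13
= 1.54


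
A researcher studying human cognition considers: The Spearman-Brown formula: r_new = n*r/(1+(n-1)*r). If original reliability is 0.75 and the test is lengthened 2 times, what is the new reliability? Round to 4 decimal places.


r_new = n*r / (1 + (n-1)*r)
Numerator = 2 * 0.75 = 1.5
Denominator = 1 + 1 * 0.75 = 1.75
r_new = 1.5 / 1.75
= 0.8571


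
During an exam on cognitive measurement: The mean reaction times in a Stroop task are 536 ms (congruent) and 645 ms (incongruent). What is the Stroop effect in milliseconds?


Stroop effect = RT(incongruent) - RT(congruent)
= 645 - 536
= 109 ms


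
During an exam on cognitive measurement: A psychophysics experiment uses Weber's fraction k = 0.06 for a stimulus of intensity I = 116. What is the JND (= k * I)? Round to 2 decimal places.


JND = k * I
JND = 0.06 * 116
= 6.96


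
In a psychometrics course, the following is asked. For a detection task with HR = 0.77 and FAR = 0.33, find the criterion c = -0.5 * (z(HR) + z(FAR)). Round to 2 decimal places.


c = -0.5 * (z(HR) + z(FAR))
z(0.77) = 0.7388
z(0.33) = -0.4399
c = -0.5 * (0.7388 + -0.4399)
= -0.5 * 0.2989
= -0.15


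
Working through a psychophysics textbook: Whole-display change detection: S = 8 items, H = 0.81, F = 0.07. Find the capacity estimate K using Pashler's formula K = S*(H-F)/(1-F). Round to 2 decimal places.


K = S * (H - F) / (1 - F)
H - F = 0.74
1 - F = 0.93
K = 8 * 0.74 / 0.93
= 6.37


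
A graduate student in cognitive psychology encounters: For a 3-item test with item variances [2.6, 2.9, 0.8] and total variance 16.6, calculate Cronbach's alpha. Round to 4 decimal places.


alpha = (k/(k-1)) * (1 - sum(s_i^2)/s_total^2)
sum(item variances) = 6.3
k/(k-1) = 3/2 = 1.5
1 - 6.3/16.6 = 1 - 0.379518 = 0.620482
alpha = 1.5 * 0.620482
= 0.9307


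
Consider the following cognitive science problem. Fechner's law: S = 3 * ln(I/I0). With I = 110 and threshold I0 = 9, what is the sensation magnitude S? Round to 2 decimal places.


S = 3 * ln(110/9)
I/I0 = 12.222222
ln(12.222222) = 2.5033
S = 3 * 2.5033
= 7.51


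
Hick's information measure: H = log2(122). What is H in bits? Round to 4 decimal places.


H = log2(n)
H = log2(122)
= 6.9307


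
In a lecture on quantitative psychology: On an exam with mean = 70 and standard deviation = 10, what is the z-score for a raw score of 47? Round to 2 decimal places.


z = (X - mu) / sigma
= (47 - 70) / 10
= -23 / 10
= -2.30


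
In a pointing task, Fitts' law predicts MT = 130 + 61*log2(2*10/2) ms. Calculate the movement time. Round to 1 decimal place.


MT = 130 + 61 * log2(2*10/2)
2D/W = 10.0
log2(10.0) = 3.3219
MT = 130 + 61 * 3.3219
= 332.6 ms


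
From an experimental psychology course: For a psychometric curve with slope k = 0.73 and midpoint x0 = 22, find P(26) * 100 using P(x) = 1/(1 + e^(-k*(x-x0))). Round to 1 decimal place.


P(x) = 1/(1 + e^(-0.73*(26 - 22)))
Exponent = -0.73 * 4 = -2.92
e^(-2.92) = 0.053934
P = 1/(1 + 0.053934) = 0.948826
Percentage = 94.9


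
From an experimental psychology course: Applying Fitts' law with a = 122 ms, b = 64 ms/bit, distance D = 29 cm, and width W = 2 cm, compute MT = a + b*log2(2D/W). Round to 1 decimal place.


MT = 122 + 64 * log2(2*29/2)
2D/W = 29.0
log2(29.0) = 4.858
MT = 122 + 64 * 4.858
= 432.9 ms


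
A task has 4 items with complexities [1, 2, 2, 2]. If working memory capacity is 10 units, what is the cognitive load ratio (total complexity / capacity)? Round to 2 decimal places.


Total complexity = 1 + 2 + 2 + 2 = 7
Load = total / capacity = 7 / 10
= 0.70


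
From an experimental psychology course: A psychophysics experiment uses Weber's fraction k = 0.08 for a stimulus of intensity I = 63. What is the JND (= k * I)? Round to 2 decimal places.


JND = k * I
JND = 0.08 * 63
= 5.04


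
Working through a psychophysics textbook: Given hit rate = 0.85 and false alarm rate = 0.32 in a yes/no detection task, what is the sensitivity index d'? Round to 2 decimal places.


d' = z(HR) - z(FAR)
z(0.85) = 1.0364
z(0.32) = -0.4677
d' = 1.0364 - -0.4677
= 1.50


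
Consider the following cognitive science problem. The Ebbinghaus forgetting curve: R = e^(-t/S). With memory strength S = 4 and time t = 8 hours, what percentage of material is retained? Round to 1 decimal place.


R = e^(-t/S)
-t/S = -8/4 = -2.0
R = e^(-2.0) = 0.135335
Percentage = 0.135335 * 100
= 13.5


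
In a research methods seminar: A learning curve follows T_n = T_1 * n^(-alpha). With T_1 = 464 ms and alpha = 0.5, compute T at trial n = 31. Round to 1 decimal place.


T_n = 464 * 31^(-0.5)
31^(-0.5) = 0.179605
T_n = 464 * 0.179605
= 83.3 ms


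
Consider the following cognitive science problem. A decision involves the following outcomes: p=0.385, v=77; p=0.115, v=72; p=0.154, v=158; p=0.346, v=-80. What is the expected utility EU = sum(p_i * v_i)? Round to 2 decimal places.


EU = sum(p_i * v_i)
0.385 * 77 = 29.645
0.115 * 72 = 8.28
0.154 * 158 = 24.332
0.346 * -80 = -27.68
EU = 29.645 + 8.28 + 24.332 + -27.68
= 34.58


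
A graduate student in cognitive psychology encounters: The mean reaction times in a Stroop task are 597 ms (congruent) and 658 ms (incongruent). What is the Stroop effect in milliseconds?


Stroop effect = RT(incongruent) - RT(congruent)
= 658 - 597
= 61 ms


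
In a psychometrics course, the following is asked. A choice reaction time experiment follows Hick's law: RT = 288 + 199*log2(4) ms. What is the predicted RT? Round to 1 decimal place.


RT = 288 + 199 * log2(4)
log2(4) = 2.0
RT = 288 + 199 * 2.0
= 288 + 398.0
= 686.0 ms


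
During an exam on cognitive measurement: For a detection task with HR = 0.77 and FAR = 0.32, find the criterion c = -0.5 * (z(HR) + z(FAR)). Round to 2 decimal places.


c = -0.5 * (z(HR) + z(FAR))
z(0.77) = 0.7388
z(0.32) = -0.4677
c = -0.5 * (0.7388 + -0.4677)
= -0.5 * 0.2711
= -0.14


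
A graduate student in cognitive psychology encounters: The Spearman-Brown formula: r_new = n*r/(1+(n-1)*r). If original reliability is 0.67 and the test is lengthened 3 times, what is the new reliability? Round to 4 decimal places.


r_new = n*r / (1 + (n-1)*r)
Numerator = 3 * 0.67 = 2.01
Denominator = 1 + 2 * 0.67 = 2.34
r_new = 2.01 / 2.34
= 0.8590


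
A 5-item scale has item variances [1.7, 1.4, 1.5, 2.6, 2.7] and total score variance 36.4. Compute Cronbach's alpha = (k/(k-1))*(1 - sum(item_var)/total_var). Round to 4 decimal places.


alpha = (k/(k-1)) * (1 - sum(s_i^2)/s_total^2)
sum(item variances) = 9.9
k/(k-1) = 5/4 = 1.25
1 - 9.9/36.4 = 1 - 0.271978 = 0.728022
alpha = 1.25 * 0.728022
= 0.9100


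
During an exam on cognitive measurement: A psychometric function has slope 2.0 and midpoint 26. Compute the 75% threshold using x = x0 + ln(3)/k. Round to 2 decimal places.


At P = 0.75: 0.75 = 1/(1 + e^(-k*(x-x0)))
Solving: e^(-k*(x-x0)) = 1/3
x = x0 + ln(3)/k
ln(3) = 1.0986
x = 26 + 1.0986/2.0
= 26 + 0.5493
= 26.55


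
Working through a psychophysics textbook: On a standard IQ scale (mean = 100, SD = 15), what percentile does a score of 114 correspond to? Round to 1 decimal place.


z = (IQ - mean) / SD
z = (114 - 100) / 15 = 0.9333
Percentile = Phi(0.9333) * 100
Phi(0.9333) = 0.824667
= 82.5


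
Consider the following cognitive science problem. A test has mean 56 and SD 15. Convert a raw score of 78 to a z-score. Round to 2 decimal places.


z = (X - mu) / sigma
= (78 - 56) / 15
= 22 / 15
= 1.47


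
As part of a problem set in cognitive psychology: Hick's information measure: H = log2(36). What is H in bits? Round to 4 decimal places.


H = log2(n)
H = log2(36)
= 5.1699


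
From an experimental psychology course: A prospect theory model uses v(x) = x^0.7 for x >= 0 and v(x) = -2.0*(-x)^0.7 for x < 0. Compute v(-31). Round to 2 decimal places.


Since x = -31 < 0, use v(x) = -lambda*(-x)^alpha
(-x) = 31
31^0.7 = 11.065
v(-31) = -2.0 * 11.065
= -22.13


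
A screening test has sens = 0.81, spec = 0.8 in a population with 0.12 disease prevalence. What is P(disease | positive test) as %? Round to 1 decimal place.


PPV = (sens * prev) / (sens * prev + (1-spec) * (1-prev))
Numerator = 0.81 * 0.12 = 0.0972
P(positive and no disease) = (1 - spec) * (1 - prev) = (1 - 0.8) * (1 - 0.12) = 0.176
Denominator = 0.0972 + 0.176 = 0.2732
PPV = 0.0972 / 0.2732 = 0.355783
As percentage = 35.6


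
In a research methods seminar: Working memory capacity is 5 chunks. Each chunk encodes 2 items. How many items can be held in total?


Total items = chunks * items_per_chunk
= 5 * 2
= 10


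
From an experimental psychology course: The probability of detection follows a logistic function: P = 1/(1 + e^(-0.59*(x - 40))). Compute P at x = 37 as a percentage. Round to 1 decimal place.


P(x) = 1/(1 + e^(-0.59*(37 - 40)))
Exponent = -0.59 * -3 = 1.77
e^(1.77) = 5.870853
P = 1/(1 + 5.870853) = 0.145542
Percentage = 14.6


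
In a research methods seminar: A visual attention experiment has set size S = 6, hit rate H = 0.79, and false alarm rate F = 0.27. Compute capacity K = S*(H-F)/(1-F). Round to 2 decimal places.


K = S * (H - F) / (1 - F)
H - F = 0.52
1 - F = 0.73
K = 6 * 0.52 / 0.73
= 4.27


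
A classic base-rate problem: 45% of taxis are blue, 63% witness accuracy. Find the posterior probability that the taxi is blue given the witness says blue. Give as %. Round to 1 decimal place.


P(blue | says blue) = P(says blue | blue)*P(blue) / [P(says blue | blue)*P(blue) + P(says blue | not blue)*P(not blue)]
Numerator = 0.63 * 0.45 = 0.2835
False identification = 0.37 * 0.55 = 0.2035
P = 0.2835 / (0.2835 + 0.2035)
= 0.2835 / 0.487
As percentage = 58.2


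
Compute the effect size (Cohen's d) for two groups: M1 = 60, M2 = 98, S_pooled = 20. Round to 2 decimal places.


Cohen's d = (M1 - M2) / S_pooled
= (60 - 98) / 20
= -38 / 20
= -1.90


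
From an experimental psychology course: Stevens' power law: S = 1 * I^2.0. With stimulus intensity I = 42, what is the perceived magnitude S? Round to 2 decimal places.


S = 1 * 42^2.0
42^2.0 = 1764.0
S = 1 * 1764.0
= 1764.00


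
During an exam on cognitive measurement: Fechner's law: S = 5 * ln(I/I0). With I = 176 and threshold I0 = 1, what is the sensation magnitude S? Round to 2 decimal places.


S = 5 * ln(176/1)
I/I0 = 176.0
ln(176.0) = 5.1705
S = 5 * 5.1705
= 25.85


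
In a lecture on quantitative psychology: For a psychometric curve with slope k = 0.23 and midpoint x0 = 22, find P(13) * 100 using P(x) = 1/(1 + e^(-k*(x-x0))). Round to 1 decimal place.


P(x) = 1/(1 + e^(-0.23*(13 - 22)))
Exponent = -0.23 * -9 = 2.07
e^(2.07) = 7.924823
P = 1/(1 + 7.924823) = 0.112047
Percentage = 11.2
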